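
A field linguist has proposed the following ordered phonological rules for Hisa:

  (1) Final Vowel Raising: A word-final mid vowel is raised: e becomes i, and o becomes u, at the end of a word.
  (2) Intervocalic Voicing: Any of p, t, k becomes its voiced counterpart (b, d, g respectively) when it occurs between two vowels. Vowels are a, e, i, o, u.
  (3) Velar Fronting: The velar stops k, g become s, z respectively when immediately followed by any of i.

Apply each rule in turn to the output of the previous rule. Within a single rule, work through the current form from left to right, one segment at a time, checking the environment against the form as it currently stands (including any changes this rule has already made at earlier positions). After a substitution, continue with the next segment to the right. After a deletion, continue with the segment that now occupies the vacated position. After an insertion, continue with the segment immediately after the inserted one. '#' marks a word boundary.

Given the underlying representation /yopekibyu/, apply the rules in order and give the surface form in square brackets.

(1) Final Vowel Raising: no change — [yopekibyu]
(2) Intervocalic Voicing: [yopekibyu] → [yobegibyu]
(3) Velar Fronting: [yobegibyu] → [yobezibyu]

[yobezibyu]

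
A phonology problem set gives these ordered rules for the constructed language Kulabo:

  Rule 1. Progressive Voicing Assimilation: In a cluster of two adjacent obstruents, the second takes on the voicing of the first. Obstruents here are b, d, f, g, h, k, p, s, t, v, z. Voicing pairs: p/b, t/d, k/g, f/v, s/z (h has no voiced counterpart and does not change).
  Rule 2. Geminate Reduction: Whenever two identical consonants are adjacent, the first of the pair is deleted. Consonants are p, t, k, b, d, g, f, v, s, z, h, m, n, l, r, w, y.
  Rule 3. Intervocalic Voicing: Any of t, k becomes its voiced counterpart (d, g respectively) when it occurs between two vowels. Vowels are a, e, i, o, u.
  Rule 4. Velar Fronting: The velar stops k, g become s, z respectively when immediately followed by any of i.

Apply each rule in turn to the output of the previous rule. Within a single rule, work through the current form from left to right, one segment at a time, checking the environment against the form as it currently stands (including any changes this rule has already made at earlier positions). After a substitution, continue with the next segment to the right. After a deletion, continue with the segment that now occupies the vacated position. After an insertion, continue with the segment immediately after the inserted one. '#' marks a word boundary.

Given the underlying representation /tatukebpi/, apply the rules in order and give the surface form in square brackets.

[tadugebi]

Rule 1 Progressive Voicing Assimilation: [tatukebpi] → [tatukebbi]
Rule 2 Geminate Reduction: [tatukebbi] → [tatukebi]
Rule 3 Intervocalic Voicing: [tatukebi] → [tadugebi]
Rule 4 Velar Fronting: no change — [tadugebi]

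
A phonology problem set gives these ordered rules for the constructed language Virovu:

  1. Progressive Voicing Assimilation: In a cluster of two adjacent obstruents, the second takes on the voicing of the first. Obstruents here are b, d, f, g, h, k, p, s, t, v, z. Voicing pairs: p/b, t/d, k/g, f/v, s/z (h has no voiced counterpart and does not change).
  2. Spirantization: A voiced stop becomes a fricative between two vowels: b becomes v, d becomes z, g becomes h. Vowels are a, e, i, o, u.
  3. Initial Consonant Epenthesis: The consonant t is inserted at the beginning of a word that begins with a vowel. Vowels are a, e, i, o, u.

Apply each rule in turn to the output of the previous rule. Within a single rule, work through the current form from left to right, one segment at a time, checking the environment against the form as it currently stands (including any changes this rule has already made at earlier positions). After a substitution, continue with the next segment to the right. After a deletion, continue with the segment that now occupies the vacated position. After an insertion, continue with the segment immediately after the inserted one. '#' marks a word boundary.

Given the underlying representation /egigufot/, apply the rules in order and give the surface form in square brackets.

[tehihufot]

1 Progressive Voicing Assimilation: no change — [egigufot]
2 Spirantization: [egigufot] → [ehihufot]
3 Initial Consonant Epenthesis: [ehihufot] → [tehihufot]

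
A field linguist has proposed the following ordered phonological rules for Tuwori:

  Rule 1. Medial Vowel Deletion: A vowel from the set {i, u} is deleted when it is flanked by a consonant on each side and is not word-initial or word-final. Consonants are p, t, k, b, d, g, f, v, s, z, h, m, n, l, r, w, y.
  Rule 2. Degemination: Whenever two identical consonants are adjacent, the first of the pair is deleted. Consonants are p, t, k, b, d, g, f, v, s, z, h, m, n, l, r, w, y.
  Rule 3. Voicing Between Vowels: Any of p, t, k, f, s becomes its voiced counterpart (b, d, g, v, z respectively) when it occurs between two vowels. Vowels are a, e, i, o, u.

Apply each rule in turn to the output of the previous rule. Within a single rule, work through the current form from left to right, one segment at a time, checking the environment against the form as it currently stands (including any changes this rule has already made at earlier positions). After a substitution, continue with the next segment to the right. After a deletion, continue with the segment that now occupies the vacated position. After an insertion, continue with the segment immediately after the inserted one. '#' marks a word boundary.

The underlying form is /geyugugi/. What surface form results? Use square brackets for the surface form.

Rule 1 Medial Vowel Deletion: [geyugugi] → [geyggi]
Rule 2 Degemination: [geyggi] → [geygi]
Rule 3 Voicing Between Vowels: no change — [geygi]

[geygi]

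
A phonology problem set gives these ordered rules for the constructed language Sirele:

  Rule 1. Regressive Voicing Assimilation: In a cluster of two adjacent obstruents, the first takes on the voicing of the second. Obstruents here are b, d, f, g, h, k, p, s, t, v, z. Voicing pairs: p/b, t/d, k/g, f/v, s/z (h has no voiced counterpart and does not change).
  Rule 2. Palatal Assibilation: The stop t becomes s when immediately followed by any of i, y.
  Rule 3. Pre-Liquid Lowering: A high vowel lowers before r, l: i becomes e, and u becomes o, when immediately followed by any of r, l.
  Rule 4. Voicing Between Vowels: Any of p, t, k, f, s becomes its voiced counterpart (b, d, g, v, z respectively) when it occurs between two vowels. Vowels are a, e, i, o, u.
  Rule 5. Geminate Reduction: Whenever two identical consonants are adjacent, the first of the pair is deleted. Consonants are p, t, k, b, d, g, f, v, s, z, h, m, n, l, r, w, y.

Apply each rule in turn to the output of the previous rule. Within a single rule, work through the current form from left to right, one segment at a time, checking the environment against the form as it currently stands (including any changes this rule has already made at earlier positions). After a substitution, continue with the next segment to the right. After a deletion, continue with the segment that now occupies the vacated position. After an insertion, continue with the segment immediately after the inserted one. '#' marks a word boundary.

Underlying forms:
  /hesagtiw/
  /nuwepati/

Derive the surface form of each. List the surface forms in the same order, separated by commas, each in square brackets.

/hesagtiw/:
  Rule 1 Regressive Voicing Assimilation: [hesagtiw] → [hesaktiw]
  Rule 2 Palatal Assibilation: [hesaktiw] → [hesaksiw]
  Rule 3 Pre-Liquid Lowering: no change — [hesaksiw]
  Rule 4 Voicing Between Vowels: [hesaksiw] → [hezaksiw]
  Rule 5 Geminate Reduction: no change — [hezaksiw]
/nuwepati/:
  Rule 1 Regressive Voicing Assimilation: no change — [nuwepati]
  Rule 2 Palatal Assibilation: [nuwepati] → [nuwepasi]
  Rule 3 Pre-Liquid Lowering: no change — [nuwepasi]
  Rule 4 Voicing Between Vowels: [nuwepasi] → [nuwebazi]
  Rule 5 Geminate Reduction: no change — [nuwebazi]

[hezaksiw], [nuwebazi]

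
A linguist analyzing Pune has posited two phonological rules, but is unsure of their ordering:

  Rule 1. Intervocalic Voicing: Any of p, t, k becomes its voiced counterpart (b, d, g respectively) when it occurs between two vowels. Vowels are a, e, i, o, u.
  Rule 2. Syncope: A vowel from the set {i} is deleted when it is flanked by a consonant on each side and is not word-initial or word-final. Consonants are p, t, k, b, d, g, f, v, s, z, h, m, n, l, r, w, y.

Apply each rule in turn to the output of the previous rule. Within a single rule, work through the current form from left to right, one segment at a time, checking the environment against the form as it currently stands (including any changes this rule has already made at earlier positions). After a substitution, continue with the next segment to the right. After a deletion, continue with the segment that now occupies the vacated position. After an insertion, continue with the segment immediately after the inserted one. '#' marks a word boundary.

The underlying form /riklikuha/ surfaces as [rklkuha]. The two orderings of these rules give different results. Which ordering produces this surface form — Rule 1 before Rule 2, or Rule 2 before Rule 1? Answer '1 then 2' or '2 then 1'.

2 then 1

Order 1 then 2:
  1 Intervocalic Voicing: [riklikuha] → [rikliguha]
  2 Syncope: [rikliguha] → [rklguha]
  result: [rklguha]
Order 2 then 1:
  2 Syncope: [riklikuha] → [rklkuha]
  1 Intervocalic Voicing: no change — [rklkuha]
  result: [rklkuha]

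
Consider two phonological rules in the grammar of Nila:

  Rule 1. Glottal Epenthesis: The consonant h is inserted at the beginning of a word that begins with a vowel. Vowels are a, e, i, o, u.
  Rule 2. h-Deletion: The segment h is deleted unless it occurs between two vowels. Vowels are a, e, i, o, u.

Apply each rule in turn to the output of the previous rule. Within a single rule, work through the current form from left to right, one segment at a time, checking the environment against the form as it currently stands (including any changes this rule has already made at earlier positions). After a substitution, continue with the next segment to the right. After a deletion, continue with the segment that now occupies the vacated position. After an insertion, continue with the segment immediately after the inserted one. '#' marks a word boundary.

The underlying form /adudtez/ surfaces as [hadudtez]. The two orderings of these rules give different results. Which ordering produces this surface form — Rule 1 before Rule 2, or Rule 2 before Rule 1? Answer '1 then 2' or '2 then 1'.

2 then 1

Order 1 then 2:
  1 Glottal Epenthesis: [adudtez] → [hadudtez]
  2 h-Deletion: [hadudtez] → [adudtez]
  result: [adudtez]
Order 2 then 1:
  2 h-Deletion: no change — [adudtez]
  1 Glottal Epenthesis: [adudtez] → [hadudtez]
  result: [hadudtez]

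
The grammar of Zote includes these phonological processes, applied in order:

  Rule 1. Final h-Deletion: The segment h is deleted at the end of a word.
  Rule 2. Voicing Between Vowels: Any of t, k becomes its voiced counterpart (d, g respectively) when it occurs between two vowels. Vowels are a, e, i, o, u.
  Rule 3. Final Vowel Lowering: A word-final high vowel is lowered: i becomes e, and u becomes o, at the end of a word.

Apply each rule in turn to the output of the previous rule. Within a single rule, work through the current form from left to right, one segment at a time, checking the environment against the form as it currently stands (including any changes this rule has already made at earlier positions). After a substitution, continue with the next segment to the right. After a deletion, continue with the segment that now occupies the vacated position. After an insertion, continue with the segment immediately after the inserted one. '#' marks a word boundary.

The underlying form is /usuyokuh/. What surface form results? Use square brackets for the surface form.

[usuyogo]

Rule 1 Final h-Deletion: [usuyokuh] → [usuyoku]
Rule 2 Voicing Between Vowels: [usuyoku] → [usuyogu]
Rule 3 Final Vowel Lowering: [usuyogu] → [usuyogo]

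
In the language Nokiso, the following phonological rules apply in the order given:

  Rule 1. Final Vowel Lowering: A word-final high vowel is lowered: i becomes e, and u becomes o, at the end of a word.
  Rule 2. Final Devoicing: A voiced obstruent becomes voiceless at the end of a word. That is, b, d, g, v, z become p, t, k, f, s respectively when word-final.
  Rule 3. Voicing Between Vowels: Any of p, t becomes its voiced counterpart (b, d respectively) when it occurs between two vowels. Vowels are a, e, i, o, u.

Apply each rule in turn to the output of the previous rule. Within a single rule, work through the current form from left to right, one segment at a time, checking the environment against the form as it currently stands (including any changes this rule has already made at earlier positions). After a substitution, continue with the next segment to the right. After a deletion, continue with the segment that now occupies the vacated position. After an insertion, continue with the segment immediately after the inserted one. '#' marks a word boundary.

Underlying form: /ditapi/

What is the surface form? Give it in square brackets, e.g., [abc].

[didabe]

Rule 1 Final Vowel Lowering: [ditapi] → [ditape]
Rule 2 Final Devoicing: no change — [ditape]
Rule 3 Voicing Between Vowels: [ditape] → [didabe]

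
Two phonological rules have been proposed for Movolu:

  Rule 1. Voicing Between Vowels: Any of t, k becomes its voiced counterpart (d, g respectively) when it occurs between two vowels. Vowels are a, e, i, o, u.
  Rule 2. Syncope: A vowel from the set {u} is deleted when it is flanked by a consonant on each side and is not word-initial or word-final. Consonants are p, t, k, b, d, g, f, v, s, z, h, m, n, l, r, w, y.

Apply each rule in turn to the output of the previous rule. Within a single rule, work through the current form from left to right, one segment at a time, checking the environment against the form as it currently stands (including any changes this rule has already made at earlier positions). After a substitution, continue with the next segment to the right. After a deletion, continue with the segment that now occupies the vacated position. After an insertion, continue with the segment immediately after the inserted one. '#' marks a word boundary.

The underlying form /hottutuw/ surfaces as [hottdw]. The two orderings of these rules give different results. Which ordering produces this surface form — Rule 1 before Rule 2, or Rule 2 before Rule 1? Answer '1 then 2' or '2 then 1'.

1 then 2

Order 1 then 2:
  1 Voicing Between Vowels: [hottutuw] → [hottuduw]
  2 Syncope: [hottuduw] → [hottdw]
  result: [hottdw]
Order 2 then 1:
  2 Syncope: [hottutuw] → [hotttw]
  1 Voicing Between Vowels: no change — [hotttw]
  result: [hotttw]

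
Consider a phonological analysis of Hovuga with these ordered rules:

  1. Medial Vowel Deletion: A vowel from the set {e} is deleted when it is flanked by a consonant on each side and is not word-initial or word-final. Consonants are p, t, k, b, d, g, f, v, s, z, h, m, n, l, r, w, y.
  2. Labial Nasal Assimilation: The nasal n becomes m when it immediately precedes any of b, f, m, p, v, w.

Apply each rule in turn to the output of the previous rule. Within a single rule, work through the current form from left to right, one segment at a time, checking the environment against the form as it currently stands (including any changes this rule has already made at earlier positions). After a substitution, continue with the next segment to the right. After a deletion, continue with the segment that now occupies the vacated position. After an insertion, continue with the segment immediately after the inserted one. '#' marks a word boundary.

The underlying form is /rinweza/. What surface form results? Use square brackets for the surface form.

1 Medial Vowel Deletion: [rinweza] → [rinwza]
2 Labial Nasal Assimilation: [rinwza] → [rimwza]

[rimwza]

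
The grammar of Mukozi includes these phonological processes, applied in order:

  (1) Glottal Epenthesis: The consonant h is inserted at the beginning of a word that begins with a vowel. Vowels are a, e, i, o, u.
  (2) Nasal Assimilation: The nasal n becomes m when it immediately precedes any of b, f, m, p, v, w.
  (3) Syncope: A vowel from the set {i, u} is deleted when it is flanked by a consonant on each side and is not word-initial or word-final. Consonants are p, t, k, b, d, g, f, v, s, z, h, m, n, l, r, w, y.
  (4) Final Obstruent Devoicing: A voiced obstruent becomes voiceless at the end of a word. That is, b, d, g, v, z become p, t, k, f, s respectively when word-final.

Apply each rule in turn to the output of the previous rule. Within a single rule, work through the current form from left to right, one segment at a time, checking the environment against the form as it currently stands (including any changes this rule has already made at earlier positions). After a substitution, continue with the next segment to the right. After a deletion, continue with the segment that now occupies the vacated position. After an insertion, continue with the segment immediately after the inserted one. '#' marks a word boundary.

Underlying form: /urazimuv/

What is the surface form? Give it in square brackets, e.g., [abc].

(1) Glottal Epenthesis: [urazimuv] → [hurazimuv]
(2) Nasal Assimilation: no change — [hurazimuv]
(3) Syncope: [hurazimuv] → [hrazmv]
(4) Final Obstruent Devoicing: [hrazmv] → [hrazmf]

[hrazmf]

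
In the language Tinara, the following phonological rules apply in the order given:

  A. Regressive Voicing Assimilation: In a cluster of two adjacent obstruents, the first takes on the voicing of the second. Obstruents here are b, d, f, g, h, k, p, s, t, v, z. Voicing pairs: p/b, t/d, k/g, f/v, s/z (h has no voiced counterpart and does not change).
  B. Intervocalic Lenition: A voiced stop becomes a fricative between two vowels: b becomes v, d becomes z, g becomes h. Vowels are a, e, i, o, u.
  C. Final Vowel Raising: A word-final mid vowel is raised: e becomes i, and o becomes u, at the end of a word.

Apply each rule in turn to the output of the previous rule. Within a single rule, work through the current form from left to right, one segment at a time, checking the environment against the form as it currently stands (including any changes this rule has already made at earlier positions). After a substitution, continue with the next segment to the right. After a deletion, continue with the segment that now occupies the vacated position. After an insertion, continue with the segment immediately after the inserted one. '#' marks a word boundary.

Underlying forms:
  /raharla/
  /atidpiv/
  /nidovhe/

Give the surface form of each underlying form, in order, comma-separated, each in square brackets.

[raharla], [atitpiv], [nizofhi]

/raharla/:
  A Regressive Voicing Assimilation: no change — [raharla]
  B Intervocalic Lenition: no change — [raharla]
  C Final Vowel Raising: no change — [raharla]
/atidpiv/:
  A Regressive Voicing Assimilation: [atidpiv] → [atitpiv]
  B Intervocalic Lenition: no change — [atitpiv]
  C Final Vowel Raising: no change — [atitpiv]
/nidovhe/:
  A Regressive Voicing Assimilation: [nidovhe] → [nidofhe]
  B Intervocalic Lenition: [nidofhe] → [nizofhe]
  C Final Vowel Raising: [nizofhe] → [nizofhi]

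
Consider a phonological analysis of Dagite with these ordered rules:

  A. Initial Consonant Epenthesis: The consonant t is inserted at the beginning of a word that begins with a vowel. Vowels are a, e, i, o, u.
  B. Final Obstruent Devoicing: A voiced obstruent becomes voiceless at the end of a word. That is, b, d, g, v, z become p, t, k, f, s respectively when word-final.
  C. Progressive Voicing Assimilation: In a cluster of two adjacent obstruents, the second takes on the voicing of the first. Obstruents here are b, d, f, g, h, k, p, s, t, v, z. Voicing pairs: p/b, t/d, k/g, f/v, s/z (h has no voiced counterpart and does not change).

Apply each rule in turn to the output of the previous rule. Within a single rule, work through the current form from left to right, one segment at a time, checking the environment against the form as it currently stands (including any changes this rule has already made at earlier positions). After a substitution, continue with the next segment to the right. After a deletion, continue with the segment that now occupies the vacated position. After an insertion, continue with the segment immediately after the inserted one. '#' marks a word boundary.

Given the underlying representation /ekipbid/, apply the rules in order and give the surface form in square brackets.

A Initial Consonant Epenthesis: [ekipbid] → [tekipbid]
B Final Obstruent Devoicing: [tekipbid] → [tekipbit]
C Progressive Voicing Assimilation: [tekipbit] → [tekippit]

[tekippit]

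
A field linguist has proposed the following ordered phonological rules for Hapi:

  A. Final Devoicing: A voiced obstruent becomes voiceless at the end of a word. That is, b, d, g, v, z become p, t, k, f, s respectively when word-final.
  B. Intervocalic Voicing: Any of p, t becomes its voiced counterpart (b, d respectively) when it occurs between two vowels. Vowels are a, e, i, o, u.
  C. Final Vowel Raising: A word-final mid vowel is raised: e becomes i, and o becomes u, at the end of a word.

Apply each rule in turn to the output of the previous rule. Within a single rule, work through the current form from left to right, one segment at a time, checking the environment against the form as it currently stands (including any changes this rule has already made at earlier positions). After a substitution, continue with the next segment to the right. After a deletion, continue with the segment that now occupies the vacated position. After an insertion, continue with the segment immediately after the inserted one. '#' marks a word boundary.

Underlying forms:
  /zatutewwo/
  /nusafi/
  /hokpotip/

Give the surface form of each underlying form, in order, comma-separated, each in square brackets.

[zadudewwu], [nusafi], [hokpodip]

/zatutewwo/:
  A Final Devoicing: no change — [zatutewwo]
  B Intervocalic Voicing: [zatutewwo] → [zadudewwo]
  C Final Vowel Raising: [zadudewwo] → [zadudewwu]
/nusafi/:
  A Final Devoicing: no change — [nusafi]
  B Intervocalic Voicing: no change — [nusafi]
  C Final Vowel Raising: no change — [nusafi]
/hokpotip/:
  A Final Devoicing: no change — [hokpotip]
  B Intervocalic Voicing: [hokpotip] → [hokpodip]
  C Final Vowel Raising: no change — [hokpodip]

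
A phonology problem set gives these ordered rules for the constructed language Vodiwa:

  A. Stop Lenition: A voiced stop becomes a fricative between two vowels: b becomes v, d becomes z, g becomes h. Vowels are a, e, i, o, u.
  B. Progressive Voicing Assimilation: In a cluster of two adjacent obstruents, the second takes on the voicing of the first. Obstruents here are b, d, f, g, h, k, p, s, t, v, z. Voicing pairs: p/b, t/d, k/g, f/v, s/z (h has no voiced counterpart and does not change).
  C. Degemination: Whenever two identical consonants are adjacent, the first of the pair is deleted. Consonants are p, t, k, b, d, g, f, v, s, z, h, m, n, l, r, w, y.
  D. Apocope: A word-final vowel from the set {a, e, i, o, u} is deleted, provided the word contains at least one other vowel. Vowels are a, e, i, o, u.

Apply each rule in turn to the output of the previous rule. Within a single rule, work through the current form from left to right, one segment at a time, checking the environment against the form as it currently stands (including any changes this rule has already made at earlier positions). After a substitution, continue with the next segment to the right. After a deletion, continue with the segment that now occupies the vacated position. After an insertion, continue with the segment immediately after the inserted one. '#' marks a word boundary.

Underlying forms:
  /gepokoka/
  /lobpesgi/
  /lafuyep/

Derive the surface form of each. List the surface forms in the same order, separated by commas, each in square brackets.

[gepokok], [lobesk], [lafuyep]

/gepokoka/:
  A Stop Lenition: no change — [gepokoka]
  B Progressive Voicing Assimilation: no change — [gepokoka]
  C Degemination: no change — [gepokoka]
  D Apocope: [gepokoka] → [gepokok]
/lobpesgi/:
  A Stop Lenition: no change — [lobpesgi]
  B Progressive Voicing Assimilation: [lobpesgi] → [lobbeski]
  C Degemination: [lobbeski] → [lobeski]
  D Apocope: [lobeski] → [lobesk]
/lafuyep/:
  A Stop Lenition: no change — [lafuyep]
  B Progressive Voicing Assimilation: no change — [lafuyep]
  C Degemination: no change — [lafuyep]
  D Apocope: no change — [lafuyep]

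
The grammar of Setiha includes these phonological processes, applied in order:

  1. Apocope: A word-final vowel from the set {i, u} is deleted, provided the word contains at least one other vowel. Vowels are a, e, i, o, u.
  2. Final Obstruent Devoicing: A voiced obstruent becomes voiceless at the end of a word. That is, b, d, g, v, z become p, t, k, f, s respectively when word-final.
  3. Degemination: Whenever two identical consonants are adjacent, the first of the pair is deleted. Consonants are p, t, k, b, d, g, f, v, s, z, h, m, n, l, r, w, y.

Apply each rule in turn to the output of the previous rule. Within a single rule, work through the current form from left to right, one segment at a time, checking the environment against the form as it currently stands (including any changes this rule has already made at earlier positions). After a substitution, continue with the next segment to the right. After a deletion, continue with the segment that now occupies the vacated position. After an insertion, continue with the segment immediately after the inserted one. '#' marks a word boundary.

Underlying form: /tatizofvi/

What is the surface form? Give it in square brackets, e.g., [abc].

1 Apocope: [tatizofvi] → [tatizofv]
2 Final Obstruent Devoicing: [tatizofv] → [tatizoff]
3 Degemination: [tatizoff] → [tatizof]

[tatizof]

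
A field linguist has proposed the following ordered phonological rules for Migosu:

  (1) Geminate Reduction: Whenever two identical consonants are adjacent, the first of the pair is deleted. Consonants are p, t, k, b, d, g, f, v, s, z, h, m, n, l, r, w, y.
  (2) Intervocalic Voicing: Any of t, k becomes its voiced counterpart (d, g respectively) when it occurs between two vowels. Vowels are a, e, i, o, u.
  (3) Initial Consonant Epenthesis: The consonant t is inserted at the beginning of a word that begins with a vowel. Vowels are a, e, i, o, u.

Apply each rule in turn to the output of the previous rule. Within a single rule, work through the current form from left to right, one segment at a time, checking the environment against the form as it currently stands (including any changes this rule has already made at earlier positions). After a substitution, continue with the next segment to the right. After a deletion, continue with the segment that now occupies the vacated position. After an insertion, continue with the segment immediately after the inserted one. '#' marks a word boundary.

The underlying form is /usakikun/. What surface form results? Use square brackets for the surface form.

[tusagigun]

(1) Geminate Reduction: no change — [usakikun]
(2) Intervocalic Voicing: [usakikun] → [usagigun]
(3) Initial Consonant Epenthesis: [usagigun] → [tusagigun]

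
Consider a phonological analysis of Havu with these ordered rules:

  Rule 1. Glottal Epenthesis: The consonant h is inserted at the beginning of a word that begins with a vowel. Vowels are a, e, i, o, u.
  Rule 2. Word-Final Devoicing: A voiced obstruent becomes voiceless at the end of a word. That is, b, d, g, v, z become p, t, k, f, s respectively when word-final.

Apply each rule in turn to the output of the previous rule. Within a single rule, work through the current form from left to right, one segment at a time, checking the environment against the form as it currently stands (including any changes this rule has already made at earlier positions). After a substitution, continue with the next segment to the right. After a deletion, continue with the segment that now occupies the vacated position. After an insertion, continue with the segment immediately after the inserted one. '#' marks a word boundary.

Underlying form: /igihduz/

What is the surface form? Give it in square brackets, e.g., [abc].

Rule 1 Glottal Epenthesis: [igihduz] → [higihduz]
Rule 2 Word-Final Devoicing: [higihduz] → [higihdus]

[higihdus]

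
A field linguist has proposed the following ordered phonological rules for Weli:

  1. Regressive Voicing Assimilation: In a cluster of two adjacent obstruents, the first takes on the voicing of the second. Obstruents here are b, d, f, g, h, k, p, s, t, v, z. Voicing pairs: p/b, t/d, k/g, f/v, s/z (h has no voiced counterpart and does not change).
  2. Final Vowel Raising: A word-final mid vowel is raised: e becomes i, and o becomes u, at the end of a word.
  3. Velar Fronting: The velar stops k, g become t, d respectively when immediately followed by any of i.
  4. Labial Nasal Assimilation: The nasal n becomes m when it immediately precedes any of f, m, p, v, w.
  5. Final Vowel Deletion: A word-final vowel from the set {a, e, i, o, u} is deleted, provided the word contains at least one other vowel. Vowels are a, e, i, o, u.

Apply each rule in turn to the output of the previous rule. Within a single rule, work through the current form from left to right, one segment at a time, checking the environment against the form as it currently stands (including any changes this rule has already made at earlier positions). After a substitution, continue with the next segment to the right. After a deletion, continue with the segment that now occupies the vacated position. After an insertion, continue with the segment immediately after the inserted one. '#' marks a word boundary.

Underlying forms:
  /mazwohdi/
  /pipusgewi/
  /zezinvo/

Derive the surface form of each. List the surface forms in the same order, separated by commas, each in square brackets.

[mazwohd], [pipuzgew], [zezimv]

/mazwohdi/:
  1 Regressive Voicing Assimilation: no change — [mazwohdi]
  2 Final Vowel Raising: no change — [mazwohdi]
  3 Velar Fronting: no change — [mazwohdi]
  4 Labial Nasal Assimilation: no change — [mazwohdi]
  5 Final Vowel Deletion: [mazwohdi] → [mazwohd]
/pipusgewi/:
  1 Regressive Voicing Assimilation: [pipusgewi] → [pipuzgewi]
  2 Final Vowel Raising: no change — [pipuzgewi]
  3 Velar Fronting: no change — [pipuzgewi]
  4 Labial Nasal Assimilation: no change — [pipuzgewi]
  5 Final Vowel Deletion: [pipuzgewi] → [pipuzgew]
/zezinvo/:
  1 Regressive Voicing Assimilation: no change — [zezinvo]
  2 Final Vowel Raising: [zezinvo] → [zezinvu]
  3 Velar Fronting: no change — [zezinvu]
  4 Labial Nasal Assimilation: [zezinvu] → [zezimvu]
  5 Final Vowel Deletion: [zezimvu] → [zezimv]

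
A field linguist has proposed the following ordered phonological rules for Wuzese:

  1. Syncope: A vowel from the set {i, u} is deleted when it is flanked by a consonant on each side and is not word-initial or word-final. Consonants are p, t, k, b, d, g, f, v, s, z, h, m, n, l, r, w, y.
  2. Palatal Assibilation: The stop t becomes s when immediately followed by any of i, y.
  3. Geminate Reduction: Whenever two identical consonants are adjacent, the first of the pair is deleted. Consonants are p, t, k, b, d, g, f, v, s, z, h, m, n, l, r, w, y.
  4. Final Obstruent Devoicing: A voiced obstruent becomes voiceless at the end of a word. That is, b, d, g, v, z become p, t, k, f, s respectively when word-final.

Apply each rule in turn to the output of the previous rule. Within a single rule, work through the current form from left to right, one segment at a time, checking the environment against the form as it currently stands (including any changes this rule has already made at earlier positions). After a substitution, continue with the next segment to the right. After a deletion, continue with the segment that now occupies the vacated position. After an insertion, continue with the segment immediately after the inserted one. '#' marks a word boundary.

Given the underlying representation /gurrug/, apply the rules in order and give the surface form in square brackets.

1 Syncope: [gurrug] → [grrg]
2 Palatal Assibilation: no change — [grrg]
3 Geminate Reduction: [grrg] → [grg]
4 Final Obstruent Devoicing: [grg] → [grk]

[grk]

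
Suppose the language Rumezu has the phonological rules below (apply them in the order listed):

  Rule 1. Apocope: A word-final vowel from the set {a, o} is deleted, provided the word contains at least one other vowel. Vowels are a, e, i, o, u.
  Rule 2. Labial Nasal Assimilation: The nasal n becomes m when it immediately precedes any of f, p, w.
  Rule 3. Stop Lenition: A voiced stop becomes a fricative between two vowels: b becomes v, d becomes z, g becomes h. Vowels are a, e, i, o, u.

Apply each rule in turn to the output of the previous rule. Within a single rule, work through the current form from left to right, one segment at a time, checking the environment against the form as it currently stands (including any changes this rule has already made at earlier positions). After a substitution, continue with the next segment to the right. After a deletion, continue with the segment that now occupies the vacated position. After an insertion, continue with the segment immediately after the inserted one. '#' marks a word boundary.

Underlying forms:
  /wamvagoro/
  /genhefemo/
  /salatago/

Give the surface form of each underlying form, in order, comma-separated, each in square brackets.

[wamvahor], [genhefem], [salatag]

/wamvagoro/:
  Rule 1 Apocope: [wamvagoro] → [wamvagor]
  Rule 2 Labial Nasal Assimilation: no change — [wamvagor]
  Rule 3 Stop Lenition: [wamvagor] → [wamvahor]
/genhefemo/:
  Rule 1 Apocope: [genhefemo] → [genhefem]
  Rule 2 Labial Nasal Assimilation: no change — [genhefem]
  Rule 3 Stop Lenition: no change — [genhefem]
/salatago/:
  Rule 1 Apocope: [salatago] → [salatag]
  Rule 2 Labial Nasal Assimilation: no change — [salatag]
  Rule 3 Stop Lenition: no change — [salatag]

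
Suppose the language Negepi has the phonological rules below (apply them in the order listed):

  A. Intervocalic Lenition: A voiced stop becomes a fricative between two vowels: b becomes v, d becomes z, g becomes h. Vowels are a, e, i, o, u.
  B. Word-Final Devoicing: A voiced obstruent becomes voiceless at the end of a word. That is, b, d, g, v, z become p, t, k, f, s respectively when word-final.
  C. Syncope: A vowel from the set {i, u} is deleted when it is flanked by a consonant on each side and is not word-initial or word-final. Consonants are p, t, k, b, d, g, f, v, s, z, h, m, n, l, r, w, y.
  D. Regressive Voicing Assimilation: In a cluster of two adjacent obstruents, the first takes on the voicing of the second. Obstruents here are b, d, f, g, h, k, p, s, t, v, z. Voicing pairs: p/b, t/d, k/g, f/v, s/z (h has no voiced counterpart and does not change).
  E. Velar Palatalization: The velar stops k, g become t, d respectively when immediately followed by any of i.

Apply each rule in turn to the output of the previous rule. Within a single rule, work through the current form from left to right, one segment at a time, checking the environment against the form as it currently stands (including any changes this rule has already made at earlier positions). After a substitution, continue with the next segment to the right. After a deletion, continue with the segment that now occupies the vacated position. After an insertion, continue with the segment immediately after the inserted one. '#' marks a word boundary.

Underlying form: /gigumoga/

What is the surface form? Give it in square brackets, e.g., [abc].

A Intervocalic Lenition: [gigumoga] → [gihumoha]
B Word-Final Devoicing: no change — [gihumoha]
C Syncope: [gihumoha] → [ghmoha]
D Regressive Voicing Assimilation: [ghmoha] → [khmoha]
E Velar Palatalization: no change — [khmoha]

[khmoha]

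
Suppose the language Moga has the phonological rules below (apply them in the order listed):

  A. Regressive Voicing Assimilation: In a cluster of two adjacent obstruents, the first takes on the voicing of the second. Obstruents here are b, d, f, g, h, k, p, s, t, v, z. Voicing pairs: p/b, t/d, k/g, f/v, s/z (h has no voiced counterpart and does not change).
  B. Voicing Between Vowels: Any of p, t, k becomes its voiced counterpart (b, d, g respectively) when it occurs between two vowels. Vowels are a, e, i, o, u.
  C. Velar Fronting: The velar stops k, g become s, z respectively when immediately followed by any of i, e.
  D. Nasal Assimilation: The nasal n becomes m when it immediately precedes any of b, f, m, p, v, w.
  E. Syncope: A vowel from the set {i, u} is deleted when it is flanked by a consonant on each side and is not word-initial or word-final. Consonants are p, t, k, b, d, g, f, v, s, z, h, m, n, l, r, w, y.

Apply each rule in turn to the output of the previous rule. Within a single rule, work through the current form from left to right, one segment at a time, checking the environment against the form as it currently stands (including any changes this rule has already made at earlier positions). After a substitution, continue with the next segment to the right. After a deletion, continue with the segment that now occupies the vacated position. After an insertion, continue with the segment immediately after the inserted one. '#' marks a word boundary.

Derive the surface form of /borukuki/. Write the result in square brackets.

A Regressive Voicing Assimilation: no change — [borukuki]
B Voicing Between Vowels: [borukuki] → [borugugi]
C Velar Fronting: [borugugi] → [boruguzi]
D Nasal Assimilation: no change — [boruguzi]
E Syncope: [boruguzi] → [borgzi]

[borgzi]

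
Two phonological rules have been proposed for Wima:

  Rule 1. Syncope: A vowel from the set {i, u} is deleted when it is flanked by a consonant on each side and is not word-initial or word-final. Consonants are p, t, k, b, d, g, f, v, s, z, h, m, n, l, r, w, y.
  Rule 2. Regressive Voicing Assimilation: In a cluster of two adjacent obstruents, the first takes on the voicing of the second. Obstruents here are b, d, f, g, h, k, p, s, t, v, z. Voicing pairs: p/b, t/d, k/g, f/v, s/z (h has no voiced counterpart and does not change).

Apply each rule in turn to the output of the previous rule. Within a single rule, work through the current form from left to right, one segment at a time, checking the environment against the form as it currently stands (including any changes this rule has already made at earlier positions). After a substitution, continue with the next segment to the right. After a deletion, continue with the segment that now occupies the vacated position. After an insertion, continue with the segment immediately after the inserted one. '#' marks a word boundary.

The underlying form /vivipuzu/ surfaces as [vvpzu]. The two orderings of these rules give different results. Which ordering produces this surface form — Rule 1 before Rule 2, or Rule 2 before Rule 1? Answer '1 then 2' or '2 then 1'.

Order 1 then 2:
  1 Syncope: [vivipuzu] → [vvpzu]
  2 Regressive Voicing Assimilation: [vvpzu] → [vfbzu]
  result: [vfbzu]
Order 2 then 1:
  2 Regressive Voicing Assimilation: no change — [vivipuzu]
  1 Syncope: [vivipuzu] → [vvpzu]
  result: [vvpzu]

2 then 1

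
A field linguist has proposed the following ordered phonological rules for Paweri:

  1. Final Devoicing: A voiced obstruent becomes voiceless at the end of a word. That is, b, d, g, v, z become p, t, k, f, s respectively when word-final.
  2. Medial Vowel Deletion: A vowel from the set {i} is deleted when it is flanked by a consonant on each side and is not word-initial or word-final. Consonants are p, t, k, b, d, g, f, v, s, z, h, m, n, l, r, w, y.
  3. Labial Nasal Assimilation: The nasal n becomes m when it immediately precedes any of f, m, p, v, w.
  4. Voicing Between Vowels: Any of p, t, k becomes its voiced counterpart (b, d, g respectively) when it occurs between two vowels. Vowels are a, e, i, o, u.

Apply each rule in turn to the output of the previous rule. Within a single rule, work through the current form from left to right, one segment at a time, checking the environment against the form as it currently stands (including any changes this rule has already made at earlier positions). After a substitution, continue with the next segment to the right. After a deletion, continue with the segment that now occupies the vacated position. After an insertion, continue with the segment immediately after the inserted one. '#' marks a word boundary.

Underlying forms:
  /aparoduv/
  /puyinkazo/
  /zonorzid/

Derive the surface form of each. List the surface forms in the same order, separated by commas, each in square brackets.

[abaroduf], [puynkazo], [zonorzt]

/aparoduv/:
  1 Final Devoicing: [aparoduv] → [aparoduf]
  2 Medial Vowel Deletion: no change — [aparoduf]
  3 Labial Nasal Assimilation: no change — [aparoduf]
  4 Voicing Between Vowels: [aparoduf] → [abaroduf]
/puyinkazo/:
  1 Final Devoicing: no change — [puyinkazo]
  2 Medial Vowel Deletion: [puyinkazo] → [puynkazo]
  3 Labial Nasal Assimilation: no change — [puynkazo]
  4 Voicing Between Vowels: no change — [puynkazo]
/zonorzid/:
  1 Final Devoicing: [zonorzid] → [zonorzit]
  2 Medial Vowel Deletion: [zonorzit] → [zonorzt]
  3 Labial Nasal Assimilation: no change — [zonorzt]
  4 Voicing Between Vowels: no change — [zonorzt]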